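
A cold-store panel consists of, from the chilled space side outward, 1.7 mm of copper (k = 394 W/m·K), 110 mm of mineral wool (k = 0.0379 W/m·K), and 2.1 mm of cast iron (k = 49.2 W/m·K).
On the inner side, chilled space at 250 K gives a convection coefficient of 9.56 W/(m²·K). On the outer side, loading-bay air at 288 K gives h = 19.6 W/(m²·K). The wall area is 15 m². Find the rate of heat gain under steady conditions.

Model the wall as resistances in series:
R_inner film = 1/(h_i·A) = 1/(9.56×15) = 0.006974 K/W
R_copper = L/(kA) = 0.0017/(394×15) = 2.876×10^-7 K/W
R_mineral wool = L/(kA) = 0.11/(0.0379×15) = 0.1935 K/W
R_cast iron = L/(kA) = 0.0021/(49.2×15) = 2.846×10^-6 K/W
R_outer film = 1/(h_o·A) = 1/(19.6×15) = 0.003401 K/W
R_total = 0.2039 K/W
Q = ΔT / R_total = 38 / 0.2039

Q ≈ 186 W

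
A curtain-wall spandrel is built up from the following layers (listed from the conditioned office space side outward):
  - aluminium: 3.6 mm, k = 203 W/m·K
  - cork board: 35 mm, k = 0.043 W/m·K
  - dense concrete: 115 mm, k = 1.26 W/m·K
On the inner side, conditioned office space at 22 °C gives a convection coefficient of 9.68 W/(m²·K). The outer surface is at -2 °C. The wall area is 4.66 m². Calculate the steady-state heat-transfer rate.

Q ≈ 111 W

Using the resistance-network approach (series):
R_inner film = 1/(h_i·A) = 1/(9.68×4.66) = 0.02217 K/W
R_aluminium = L/(kA) = 0.0036/(203×4.66) = 3.806×10^-6 K/W
R_cork board = L/(kA) = 0.035/(0.043×4.66) = 0.1747 K/W
R_dense concrete = L/(kA) = 0.115/(1.26×4.66) = 0.01959 K/W
R_total = 0.2164 K/W
Q = ΔT / R_total = 24 / 0.2164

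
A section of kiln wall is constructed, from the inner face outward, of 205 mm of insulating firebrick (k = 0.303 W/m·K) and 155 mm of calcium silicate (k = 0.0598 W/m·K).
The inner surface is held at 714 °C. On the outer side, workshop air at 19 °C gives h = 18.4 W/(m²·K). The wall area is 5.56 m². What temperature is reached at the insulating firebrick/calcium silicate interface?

T ≈ 572 °C

Series thermal resistances:
R_insulating firebrick = L/(kA) = 0.205/(0.303×5.56) = 0.1217 K/W
R_calcium silicate = L/(kA) = 0.155/(0.0598×5.56) = 0.4662 K/W
R_outer film = 1/(h_o·A) = 1/(18.4×5.56) = 0.009775 K/W
R_total = 0.5976 K/W;  Q = ΔT/R_total = 695/0.5976 = 1163 W
T_interface = T_inner − Q·ΣR(inner→interface) = 714 − 1160×0.1217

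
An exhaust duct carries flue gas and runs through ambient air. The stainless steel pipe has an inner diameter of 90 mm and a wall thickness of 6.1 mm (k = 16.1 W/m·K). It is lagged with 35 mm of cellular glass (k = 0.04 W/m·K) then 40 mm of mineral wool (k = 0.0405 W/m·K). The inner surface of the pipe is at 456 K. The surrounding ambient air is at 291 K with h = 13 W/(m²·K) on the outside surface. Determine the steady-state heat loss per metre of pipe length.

Treating each annulus and film as a series resistance:
R_stainless steel pipe wall = ln(51.1/45)/(2π×16.1×1) = 0.001257 K/W
R_cellular glass = ln(86.1/51.1)/(2π×0.04×1) = 2.076 K/W
R_mineral wool = ln(126.1/86.1)/(2π×0.0405×1) = 1.499 K/W
R_outer film = 1/(h_o·2πr_oL) = 1/(13×2π×0.1261×1) = 0.09709 K/W
R_total = 3.674 K/W
Q = ΔT/R_total = 165/3.674

q′ ≈ 44.9 W/m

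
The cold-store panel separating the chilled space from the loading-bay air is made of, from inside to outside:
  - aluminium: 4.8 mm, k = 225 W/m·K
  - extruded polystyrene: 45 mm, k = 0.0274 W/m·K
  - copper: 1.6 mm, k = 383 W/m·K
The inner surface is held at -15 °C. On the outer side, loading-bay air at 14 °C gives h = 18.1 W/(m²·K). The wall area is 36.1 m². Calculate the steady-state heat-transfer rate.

Q ≈ 617 W

Treating each layer as a thermal resistance in series:
R_aluminium = L/(kA) = 0.0048/(225×36.1) = 5.91×10^-7 K/W
R_extruded polystyrene = L/(kA) = 0.045/(0.0274×36.1) = 0.04549 K/W
R_copper = L/(kA) = 0.0016/(383×36.1) = 1.157×10^-7 K/W
R_outer film = 1/(h_o·A) = 1/(18.1×36.1) = 0.00153 K/W
R_total = 0.04703 K/W
Q = ΔT / R_total = 29 / 0.04703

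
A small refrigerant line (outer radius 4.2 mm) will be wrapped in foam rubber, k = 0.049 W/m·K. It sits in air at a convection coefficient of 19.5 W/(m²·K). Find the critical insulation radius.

r_cr ≈ 2.51 mm

For a cylinder r_cr = k/h = 0.049/19.5
r_cr = 2.51 mm; since the bare radius (4.2 mm) is above r_cr, any added insulation will reduce heat loss.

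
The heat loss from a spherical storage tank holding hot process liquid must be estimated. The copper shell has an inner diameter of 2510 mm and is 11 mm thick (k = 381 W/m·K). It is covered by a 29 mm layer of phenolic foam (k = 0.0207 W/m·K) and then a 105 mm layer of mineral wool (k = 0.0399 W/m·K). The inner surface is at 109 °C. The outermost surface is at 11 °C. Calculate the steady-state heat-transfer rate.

Q ≈ 534 W

Spherical conduction: R = (1/r_in − 1/r_out)/(4πk) per layer; series-sum.
R_copper shell = (1/1.255 − 1/1.266)/(4π×381) = 1.446×10^-6 K/W
R_phenolic foam = (1/1.266 − 1/1.295)/(4π×0.0207) = 0.068 K/W
R_mineral wool = (1/1.295 − 1/1.4)/(4π×0.0399) = 0.1155 K/W
R_total = 0.1835 K/W
Q = ΔT/R_total = 98/0.1835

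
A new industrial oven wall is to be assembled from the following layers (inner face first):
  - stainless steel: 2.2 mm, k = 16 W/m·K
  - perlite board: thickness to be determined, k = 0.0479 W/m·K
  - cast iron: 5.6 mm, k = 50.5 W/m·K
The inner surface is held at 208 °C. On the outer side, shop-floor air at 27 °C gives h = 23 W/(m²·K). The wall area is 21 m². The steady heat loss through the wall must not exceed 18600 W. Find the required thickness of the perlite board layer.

Model the wall as resistances in series:
R_stainless steel = L/(kA) = 0.0022/(16×21) = 6.548×10^-6 K/W
R_cast iron = L/(kA) = 0.0056/(50.5×21) = 5.281×10^-6 K/W
R_outer film = 1/(h_o·A) = 1/(23×21) = 0.00207 K/W
Sum of the known resistances R_other = 0.002082 K/W
Required total resistance R_tot = ΔT/Q_allow = 181/18600 = 0.009731 K/W
R_perlite board = R_tot − R_other = 0.007649 K/W
L = R·k·A = 0.007649×0.0479×21

L ≈ 7.69 mm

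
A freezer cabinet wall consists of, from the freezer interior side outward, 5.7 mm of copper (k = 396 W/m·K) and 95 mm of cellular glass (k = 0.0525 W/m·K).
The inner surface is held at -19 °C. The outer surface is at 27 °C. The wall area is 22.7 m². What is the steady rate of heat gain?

Treating each layer as a thermal resistance in series:
R_copper = L/(kA) = 0.0057/(396×22.7) = 6.341×10^-7 K/W
R_cellular glass = L/(kA) = 0.095/(0.0525×22.7) = 0.07971 K/W
R_total = 0.07972 K/W
Q = ΔT / R_total = 46 / 0.07972

Q ≈ 577 W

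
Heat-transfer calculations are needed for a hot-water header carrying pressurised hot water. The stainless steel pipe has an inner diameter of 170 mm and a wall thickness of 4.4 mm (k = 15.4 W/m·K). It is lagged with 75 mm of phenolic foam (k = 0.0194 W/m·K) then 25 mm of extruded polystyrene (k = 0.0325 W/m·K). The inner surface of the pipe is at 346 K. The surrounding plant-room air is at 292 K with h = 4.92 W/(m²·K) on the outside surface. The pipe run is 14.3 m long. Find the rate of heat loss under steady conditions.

Per-layer cylindrical resistances, series-summed:
R_stainless steel pipe wall = ln(89.4/85)/(2π×15.4×14.3) = 3.647×10^-5 K/W
R_phenolic foam = ln(164.4/89.4)/(2π×0.0194×14.3) = 0.3495 K/W
R_extruded polystyrene = ln(189.4/164.4)/(2π×0.0325×14.3) = 0.04848 K/W
R_outer film = 1/(h_o·2πr_oL) = 1/(4.92×2π×0.1894×14.3) = 0.01194 K/W
R_total = 0.4099 K/W
Q = ΔT/R_total = 54/0.4099

Q ≈ 132 W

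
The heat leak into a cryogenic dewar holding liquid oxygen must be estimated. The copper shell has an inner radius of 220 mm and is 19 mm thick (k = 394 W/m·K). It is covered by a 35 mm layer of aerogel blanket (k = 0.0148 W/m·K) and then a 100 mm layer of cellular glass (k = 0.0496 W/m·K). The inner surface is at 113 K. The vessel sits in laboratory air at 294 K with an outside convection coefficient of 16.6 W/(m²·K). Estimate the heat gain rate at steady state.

Each spherical layer contributes R = (1/r_i − 1/r_o)/(4πk):
R_copper shell = (1/0.22 − 1/0.239)/(4π×394) = 7.298×10^-5 K/W
R_aerogel blanket = (1/0.239 − 1/0.274)/(4π×0.0148) = 2.874 K/W
R_cellular glass = (1/0.274 − 1/0.374)/(4π×0.0496) = 1.566 K/W
R_outer film = 1/(h·4πr_o²) = 1/(16.6×4π×0.374²) = 0.03427 K/W
R_total = 4.474 K/W
Q = ΔT/R_total = 181/4.474

Q ≈ 40.5 W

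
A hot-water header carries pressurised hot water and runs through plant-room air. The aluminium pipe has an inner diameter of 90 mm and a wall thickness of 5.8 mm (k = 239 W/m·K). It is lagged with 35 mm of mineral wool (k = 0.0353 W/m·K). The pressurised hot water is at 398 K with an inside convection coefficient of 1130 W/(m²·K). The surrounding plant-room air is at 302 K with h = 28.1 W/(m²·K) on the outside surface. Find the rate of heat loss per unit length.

Cylindrical conduction, so R = ln(r₂/r₁)/(2πkL) per layer, in series:
R_inner film = 1/(h_i·2πr₁L) = 1/(1130×2π×0.045×1) = 0.00313 K/W
R_aluminium pipe wall = ln(50.8/45)/(2π×239×1) = 8.073×10^-5 K/W
R_mineral wool = ln(85.8/50.8)/(2π×0.0353×1) = 2.363 K/W
R_outer film = 1/(h_o·2πr_oL) = 1/(28.1×2π×0.0858×1) = 0.06601 K/W
R_total = 2.432 K/W
Q = ΔT/R_total = 96/2.432

q′ ≈ 39.5 W/m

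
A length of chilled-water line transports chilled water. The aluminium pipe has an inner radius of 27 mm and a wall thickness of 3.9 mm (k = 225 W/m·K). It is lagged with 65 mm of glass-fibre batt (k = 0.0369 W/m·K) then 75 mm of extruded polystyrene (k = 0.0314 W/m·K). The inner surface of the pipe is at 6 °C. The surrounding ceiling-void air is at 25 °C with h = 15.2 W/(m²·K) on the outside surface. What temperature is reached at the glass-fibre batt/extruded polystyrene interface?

Per-layer cylindrical resistances, series-summed:
R_aluminium pipe wall = ln(30.9/27)/(2π×225×1) = 9.544×10^-5 K/W
R_glass-fibre batt = ln(95.9/30.9)/(2π×0.0369×1) = 4.885 K/W
R_extruded polystyrene = ln(170.9/95.9)/(2π×0.0314×1) = 2.929 K/W
R_outer film = 1/(h_o·2πr_oL) = 1/(15.2×2π×0.1709×1) = 0.06127 K/W
R_total = 7.875 K/W
Q = ΔT/R_total = 19/7.875
Q = 2.41 W/m
T_interface = T_inner + Q·ΣR(inner→interface) = 6 + 2.41×4.885

T ≈ 17.8 °C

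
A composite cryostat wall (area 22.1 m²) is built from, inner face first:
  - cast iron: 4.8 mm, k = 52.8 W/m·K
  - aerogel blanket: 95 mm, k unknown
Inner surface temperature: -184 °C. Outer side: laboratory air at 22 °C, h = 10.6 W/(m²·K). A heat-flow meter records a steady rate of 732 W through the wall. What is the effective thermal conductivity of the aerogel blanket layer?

Treating each layer as a thermal resistance in series:
R_cast iron = L/(kA) = 0.0048/(52.8×22.1) = 4.114×10^-6 K/W
R_outer film = 1/(h_o·A) = 1/(10.6×22.1) = 0.004269 K/W
Sum of known resistances R_other = 0.004273 K/W
Total R = ΔT/Q = 206/732 = 0.2814 K/W
R_aerogel blanket = R_total − R_other = 0.2771 K/W
k = L/(R·A) = 0.095/(0.2771×22.1)

k ≈ 0.0155 W/(m·K)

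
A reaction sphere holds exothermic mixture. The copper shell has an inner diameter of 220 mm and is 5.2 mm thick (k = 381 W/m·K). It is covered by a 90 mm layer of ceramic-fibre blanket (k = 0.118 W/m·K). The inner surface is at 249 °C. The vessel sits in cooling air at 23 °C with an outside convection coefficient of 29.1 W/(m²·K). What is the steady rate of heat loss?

Q ≈ 85.8 W

Each spherical layer contributes R = (1/r_i − 1/r_o)/(4πk):
R_copper shell = (1/0.11 − 1/0.1152)/(4π×381) = 8.571×10^-5 K/W
R_ceramic-fibre blanket = (1/0.1152 − 1/0.2052)/(4π×0.118) = 2.568 K/W
R_outer film = 1/(h·4πr_o²) = 1/(29.1×4π×0.2052²) = 0.06494 K/W
R_total = 2.633 K/W
Q = ΔT/R_total = 226/2.633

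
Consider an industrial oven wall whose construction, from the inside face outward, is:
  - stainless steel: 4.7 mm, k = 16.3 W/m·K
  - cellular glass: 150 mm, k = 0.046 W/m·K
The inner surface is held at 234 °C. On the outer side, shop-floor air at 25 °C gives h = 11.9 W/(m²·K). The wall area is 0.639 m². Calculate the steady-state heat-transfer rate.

Q ≈ 39.9 W

Series thermal resistances:
R_stainless steel = L/(kA) = 0.0047/(16.3×0.639) = 4.512×10^-4 K/W
R_cellular glass = L/(kA) = 0.15/(0.046×0.639) = 5.103 K/W
R_outer film = 1/(h_o·A) = 1/(11.9×0.639) = 0.1315 K/W
R_total = 5.235 K/W
Q = ΔT / R_total = 209 / 5.235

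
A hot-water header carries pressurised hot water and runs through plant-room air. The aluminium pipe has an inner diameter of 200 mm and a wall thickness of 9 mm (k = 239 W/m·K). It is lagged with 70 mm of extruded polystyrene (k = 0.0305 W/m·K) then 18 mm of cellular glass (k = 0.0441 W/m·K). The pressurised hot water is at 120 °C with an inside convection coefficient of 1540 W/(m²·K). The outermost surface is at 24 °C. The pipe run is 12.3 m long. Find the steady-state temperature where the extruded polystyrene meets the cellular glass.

T ≈ 35.3 °C

For a radial system each layer contributes R = ln(r_out/r_in)/(2πkL); films add R = 1/(hA).
R_inner film = 1/(h_i·2πr₁L) = 1/(1540×2π×0.1×12.3) = 8.402×10^-5 K/W
R_aluminium pipe wall = ln(109/100)/(2π×239×12.3) = 4.666×10^-6 K/W
R_extruded polystyrene = ln(179/109)/(2π×0.0305×12.3) = 0.2104 K/W
R_cellular glass = ln(197/179)/(2π×0.0441×12.3) = 0.02811 K/W
R_total = 0.2386 K/W
Q = ΔT/R_total = 96/0.2386
Q = 402 W
T_interface = T_inner − Q·ΣR(inner→interface) = 120 − 402×0.2105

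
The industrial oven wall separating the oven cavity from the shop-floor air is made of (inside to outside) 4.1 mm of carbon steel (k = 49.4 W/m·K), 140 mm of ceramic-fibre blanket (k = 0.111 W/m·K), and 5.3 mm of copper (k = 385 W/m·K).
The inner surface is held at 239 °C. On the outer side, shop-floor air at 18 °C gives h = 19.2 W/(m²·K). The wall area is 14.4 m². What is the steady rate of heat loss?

Treating each layer as a thermal resistance in series:
R_carbon steel = L/(kA) = 0.0041/(49.4×14.4) = 5.764×10^-6 K/W
R_ceramic-fibre blanket = L/(kA) = 0.14/(0.111×14.4) = 0.08759 K/W
R_copper = L/(kA) = 0.0053/(385×14.4) = 9.56×10^-7 K/W
R_outer film = 1/(h_o·A) = 1/(19.2×14.4) = 0.003617 K/W
R_total = 0.09121 K/W
Q = ΔT / R_total = 221 / 0.09121

Q ≈ 2420 W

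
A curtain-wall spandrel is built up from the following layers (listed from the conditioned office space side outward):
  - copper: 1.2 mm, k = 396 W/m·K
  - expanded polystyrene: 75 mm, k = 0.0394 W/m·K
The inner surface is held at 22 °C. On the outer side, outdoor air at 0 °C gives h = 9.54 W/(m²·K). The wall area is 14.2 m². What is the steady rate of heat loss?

Using the resistance-network approach (series):
R_copper = L/(kA) = 0.0012/(396×14.2) = 2.134×10^-7 K/W
R_expanded polystyrene = L/(kA) = 0.075/(0.0394×14.2) = 0.1341 K/W
R_outer film = 1/(h_o·A) = 1/(9.54×14.2) = 0.007382 K/W
R_total = 0.1414 K/W
Q = ΔT / R_total = 22 / 0.1414

Q ≈ 156 W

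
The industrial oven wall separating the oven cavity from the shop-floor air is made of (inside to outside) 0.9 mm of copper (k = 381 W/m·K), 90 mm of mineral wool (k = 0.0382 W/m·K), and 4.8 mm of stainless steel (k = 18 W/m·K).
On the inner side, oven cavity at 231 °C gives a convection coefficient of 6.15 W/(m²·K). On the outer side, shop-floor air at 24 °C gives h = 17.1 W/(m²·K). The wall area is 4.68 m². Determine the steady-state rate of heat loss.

Thermal resistances in series:
R_inner film = 1/(h_i·A) = 1/(6.15×4.68) = 0.03474 K/W
R_copper = L/(kA) = 0.0009/(381×4.68) = 5.047×10^-7 K/W
R_mineral wool = L/(kA) = 0.09/(0.0382×4.68) = 0.5034 K/W
R_stainless steel = L/(kA) = 0.0048/(18×4.68) = 5.698×10^-5 K/W
R_outer film = 1/(h_o·A) = 1/(17.1×4.68) = 0.0125 K/W
R_total = 0.5507 K/W
Q = ΔT / R_total = 207 / 0.5507

Q ≈ 376 W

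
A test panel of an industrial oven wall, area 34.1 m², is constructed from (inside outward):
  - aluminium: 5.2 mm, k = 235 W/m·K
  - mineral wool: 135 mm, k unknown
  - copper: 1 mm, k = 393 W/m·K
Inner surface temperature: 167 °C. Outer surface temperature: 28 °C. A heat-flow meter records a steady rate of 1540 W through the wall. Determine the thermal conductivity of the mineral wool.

k ≈ 0.0439 W/(m·K)

Model the wall as resistances in series:
R_aluminium = L/(kA) = 0.0052/(235×34.1) = 6.489×10^-7 K/W
R_copper = L/(kA) = 0.001/(393×34.1) = 7.462×10^-8 K/W
Sum of known resistances R_other = 7.235×10^-7 K/W
Total R = ΔT/Q = 139/1540 = 0.09026 K/W
R_mineral wool = R_total − R_other = 0.09026 K/W
k = L/(R·A) = 0.135/(0.09026×34.1)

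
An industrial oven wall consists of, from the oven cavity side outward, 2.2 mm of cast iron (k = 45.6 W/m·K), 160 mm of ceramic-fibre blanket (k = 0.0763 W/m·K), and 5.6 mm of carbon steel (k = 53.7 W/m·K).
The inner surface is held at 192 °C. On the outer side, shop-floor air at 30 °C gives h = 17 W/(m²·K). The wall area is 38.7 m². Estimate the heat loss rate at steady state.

Q ≈ 2910 W

Model the wall as resistances in series:
R_cast iron = L/(kA) = 0.0022/(45.6×38.7) = 1.247×10^-6 K/W
R_ceramic-fibre blanket = L/(kA) = 0.16/(0.0763×38.7) = 0.05419 K/W
R_carbon steel = L/(kA) = 0.0056/(53.7×38.7) = 2.695×10^-6 K/W
R_outer film = 1/(h_o·A) = 1/(17×38.7) = 0.00152 K/W
R_total = 0.05571 K/W
Q = ΔT / R_total = 162 / 0.05571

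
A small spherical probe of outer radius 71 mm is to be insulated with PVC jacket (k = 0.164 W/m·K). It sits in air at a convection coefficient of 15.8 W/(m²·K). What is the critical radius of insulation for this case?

r_cr ≈ 20.8 mm

For a sphere r_cr = 2k/h = 2×0.164/15.8
r_cr = 20.8 mm; since the bare radius (71 mm) is above r_cr, any added insulation will reduce heat loss.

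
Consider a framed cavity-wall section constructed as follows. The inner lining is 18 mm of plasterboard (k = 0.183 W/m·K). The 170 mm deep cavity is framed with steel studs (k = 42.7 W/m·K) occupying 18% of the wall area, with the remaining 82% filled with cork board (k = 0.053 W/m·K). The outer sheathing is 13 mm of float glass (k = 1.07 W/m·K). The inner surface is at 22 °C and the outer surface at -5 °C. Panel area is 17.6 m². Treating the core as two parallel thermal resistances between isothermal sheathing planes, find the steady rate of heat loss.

Sheathing layers in series; stud and cavity paths in parallel between them.
R_inner = 0.018/(0.183×17.6) = 0.005589 K/W
R_stud  = 0.17/(42.7×0.18×17.6) = 0.001257 K/W
R_cav   = 0.17/(0.053×0.82×17.6) = 0.2223 K/W
1/R_core = 1/R_stud + 1/R_cav → R_core = 0.00125 K/W
R_outer = 0.013/(1.07×17.6) = 6.903×10^-4 K/W
R_total = 0.007529 K/W
Q = ΔT/R_total = 27/0.007529

Q ≈ 3590 W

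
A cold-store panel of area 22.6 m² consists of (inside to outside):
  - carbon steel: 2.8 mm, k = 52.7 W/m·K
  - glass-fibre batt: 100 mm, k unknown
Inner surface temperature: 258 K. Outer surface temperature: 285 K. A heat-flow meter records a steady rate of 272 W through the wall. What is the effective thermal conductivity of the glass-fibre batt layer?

k ≈ 0.0446 W/(m·K)

Series thermal resistances:
R_carbon steel = L/(kA) = 0.0028/(52.7×22.6) = 2.351×10^-6 K/W
Sum of known resistances R_other = 2.351×10^-6 K/W
Total R = ΔT/Q = 27/272 = 0.09926 K/W
R_glass-fibre batt = R_total − R_other = 0.09926 K/W
k = L/(R·A) = 0.1/(0.09926×22.6)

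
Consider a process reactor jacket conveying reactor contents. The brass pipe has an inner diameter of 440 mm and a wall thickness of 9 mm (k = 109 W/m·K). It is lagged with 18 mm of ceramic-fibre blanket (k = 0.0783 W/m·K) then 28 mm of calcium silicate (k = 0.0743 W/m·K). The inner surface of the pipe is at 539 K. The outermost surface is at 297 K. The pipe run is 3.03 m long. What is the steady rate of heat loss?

Radial resistances (cylindrical: R_cond = ln(r_o/r_i)/(2πkL), R_conv = 1/(h·2πrL)):
R_brass pipe wall = ln(229/220)/(2π×109×3.03) = 1.932×10^-5 K/W
R_ceramic-fibre blanket = ln(247/229)/(2π×0.0783×3.03) = 0.05076 K/W
R_calcium silicate = ln(275/247)/(2π×0.0743×3.03) = 0.07591 K/W
R_total = 0.1267 K/W
Q = ΔT/R_total = 242/0.1267

Q ≈ 1910 W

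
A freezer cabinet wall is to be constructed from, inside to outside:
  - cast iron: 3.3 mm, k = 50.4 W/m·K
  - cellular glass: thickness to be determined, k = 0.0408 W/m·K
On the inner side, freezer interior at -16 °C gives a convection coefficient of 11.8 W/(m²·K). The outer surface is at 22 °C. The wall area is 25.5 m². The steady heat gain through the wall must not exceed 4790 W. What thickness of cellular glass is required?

L ≈ 4.79 mm

Model the wall as resistances in series:
R_inner film = 1/(h_i·A) = 1/(11.8×25.5) = 0.003323 K/W
R_cast iron = L/(kA) = 0.0033/(50.4×25.5) = 2.568×10^-6 K/W
Sum of the known resistances R_other = 0.003326 K/W
Required total resistance R_tot = ΔT/Q_allow = 38/4790 = 0.007933 K/W
R_cellular glass = R_tot − R_other = 0.004607 K/W
L = R·k·A = 0.004607×0.0408×25.5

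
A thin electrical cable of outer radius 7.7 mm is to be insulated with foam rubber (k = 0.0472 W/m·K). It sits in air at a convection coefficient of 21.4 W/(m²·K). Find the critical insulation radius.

For a cylinder r_cr = k/h = 0.0472/21.4
r_cr = 2.21 mm; since the bare radius (7.7 mm) is above r_cr, any added insulation will reduce heat loss.

r_cr ≈ 2.21 mm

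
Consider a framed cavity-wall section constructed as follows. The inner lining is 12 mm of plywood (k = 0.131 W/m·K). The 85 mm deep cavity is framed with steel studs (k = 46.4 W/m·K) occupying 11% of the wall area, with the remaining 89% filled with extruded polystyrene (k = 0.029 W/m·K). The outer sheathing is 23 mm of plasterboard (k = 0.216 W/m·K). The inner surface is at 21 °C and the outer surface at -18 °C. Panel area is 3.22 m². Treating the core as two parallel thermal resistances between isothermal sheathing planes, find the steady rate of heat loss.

Sheathing layers in series; stud and cavity paths in parallel between them.
R_inner = 0.012/(0.131×3.22) = 0.02845 K/W
R_stud  = 0.085/(46.4×0.11×3.22) = 0.005172 K/W
R_cav   = 0.085/(0.029×0.89×3.22) = 1.023 K/W
1/R_core = 1/R_stud + 1/R_cav → R_core = 0.005146 K/W
R_outer = 0.023/(0.216×3.22) = 0.03307 K/W
R_total = 0.06666 K/W
Q = ΔT/R_total = 39/0.06666

Q ≈ 585 W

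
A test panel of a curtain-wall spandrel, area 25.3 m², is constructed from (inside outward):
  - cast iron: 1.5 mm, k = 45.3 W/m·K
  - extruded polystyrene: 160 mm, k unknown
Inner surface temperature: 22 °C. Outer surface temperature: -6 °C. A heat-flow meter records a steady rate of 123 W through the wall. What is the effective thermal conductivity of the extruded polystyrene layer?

Using the resistance-network approach (series):
R_cast iron = L/(kA) = 0.0015/(45.3×25.3) = 1.309×10^-6 K/W
Sum of known resistances R_other = 1.309×10^-6 K/W
Total R = ΔT/Q = 28/123 = 0.2276 K/W
R_extruded polystyrene = R_total − R_other = 0.2276 K/W
k = L/(R·A) = 0.16/(0.2276×25.3)

k ≈ 0.0278 W/(m·K)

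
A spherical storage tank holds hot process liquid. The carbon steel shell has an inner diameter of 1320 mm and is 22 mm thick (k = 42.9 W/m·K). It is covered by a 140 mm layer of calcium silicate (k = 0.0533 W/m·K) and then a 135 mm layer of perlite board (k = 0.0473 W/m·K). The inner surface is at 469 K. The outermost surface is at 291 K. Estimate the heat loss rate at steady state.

Each spherical layer contributes R = (1/r_i − 1/r_o)/(4πk):
R_carbon steel shell = (1/0.66 − 1/0.682)/(4π×42.9) = 9.066×10^-5 K/W
R_calcium silicate = (1/0.682 − 1/0.822)/(4π×0.0533) = 0.3729 K/W
R_perlite board = (1/0.822 − 1/0.957)/(4π×0.0473) = 0.2887 K/W
R_total = 0.6617 K/W
Q = ΔT/R_total = 178/0.6617

Q ≈ 269 W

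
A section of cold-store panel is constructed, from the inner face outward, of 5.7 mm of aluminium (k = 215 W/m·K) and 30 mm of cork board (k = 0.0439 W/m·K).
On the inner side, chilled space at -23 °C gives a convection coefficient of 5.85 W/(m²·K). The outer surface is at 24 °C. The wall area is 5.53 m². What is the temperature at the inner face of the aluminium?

T ≈ -13.6 °C

Using the resistance-network approach (series):
R_inner film = 1/(h_i·A) = 1/(5.85×5.53) = 0.03091 K/W
R_aluminium = L/(kA) = 0.0057/(215×5.53) = 4.794×10^-6 K/W
R_cork board = L/(kA) = 0.03/(0.0439×5.53) = 0.1236 K/W
R_total = 0.1545 K/W;  Q = ΔT/R_total = 47/0.1545 = 304.2 W
T_interface = T_inner + Q·ΣR(inner→interface) = -23 + 304×0.03091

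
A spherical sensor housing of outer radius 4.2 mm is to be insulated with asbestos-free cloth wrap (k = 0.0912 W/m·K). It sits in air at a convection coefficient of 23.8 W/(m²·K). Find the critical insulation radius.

For a sphere r_cr = 2k/h = 2×0.0912/23.8
r_cr = 7.66 mm; since the bare radius (4.2 mm) is below r_cr, adding a thin layer of insulation will *increase* heat loss.

r_cr ≈ 7.66 mm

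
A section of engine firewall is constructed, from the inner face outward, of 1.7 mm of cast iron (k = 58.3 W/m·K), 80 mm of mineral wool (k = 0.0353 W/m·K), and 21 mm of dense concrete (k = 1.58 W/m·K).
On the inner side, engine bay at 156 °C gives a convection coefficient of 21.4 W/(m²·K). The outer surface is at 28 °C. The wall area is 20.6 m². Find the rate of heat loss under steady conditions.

Q ≈ 1130 W

Using the resistance-network approach (series):
R_inner film = 1/(h_i·A) = 1/(21.4×20.6) = 0.002268 K/W
R_cast iron = L/(kA) = 0.0017/(58.3×20.6) = 1.416×10^-6 K/W
R_mineral wool = L/(kA) = 0.08/(0.0353×20.6) = 0.11 K/W
R_dense concrete = L/(kA) = 0.021/(1.58×20.6) = 6.452×10^-4 K/W
R_total = 0.1129 K/W
Q = ΔT / R_total = 128 / 0.1129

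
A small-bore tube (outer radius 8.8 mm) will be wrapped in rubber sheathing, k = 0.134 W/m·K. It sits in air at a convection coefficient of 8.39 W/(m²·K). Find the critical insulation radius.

For a cylinder r_cr = k/h = 0.134/8.39
r_cr = 16 mm; since the bare radius (8.8 mm) is below r_cr, adding a thin layer of insulation will *increase* heat loss.

r_cr ≈ 16 mm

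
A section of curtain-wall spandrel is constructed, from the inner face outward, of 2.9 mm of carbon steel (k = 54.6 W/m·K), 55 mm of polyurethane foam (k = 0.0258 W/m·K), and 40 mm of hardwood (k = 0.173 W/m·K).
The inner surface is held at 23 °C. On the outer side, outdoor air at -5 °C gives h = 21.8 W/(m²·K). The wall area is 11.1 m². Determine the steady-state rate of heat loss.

Treating each layer as a thermal resistance in series:
R_carbon steel = L/(kA) = 0.0029/(54.6×11.1) = 4.785×10^-6 K/W
R_polyurethane foam = L/(kA) = 0.055/(0.0258×11.1) = 0.1921 K/W
R_hardwood = L/(kA) = 0.04/(0.173×11.1) = 0.02083 K/W
R_outer film = 1/(h_o·A) = 1/(21.8×11.1) = 0.004133 K/W
R_total = 0.217 K/W
Q = ΔT / R_total = 28 / 0.217

Q ≈ 129 W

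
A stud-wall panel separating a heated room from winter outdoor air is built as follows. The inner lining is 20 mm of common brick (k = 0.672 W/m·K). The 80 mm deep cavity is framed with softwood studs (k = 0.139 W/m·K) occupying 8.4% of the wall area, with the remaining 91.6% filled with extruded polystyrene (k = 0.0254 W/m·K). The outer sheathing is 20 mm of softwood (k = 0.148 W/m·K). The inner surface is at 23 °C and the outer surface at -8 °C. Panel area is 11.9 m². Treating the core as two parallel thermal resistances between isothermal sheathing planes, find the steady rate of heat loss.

Q ≈ 150 W

Sheathing layers in series; stud and cavity paths in parallel between them.
R_inner = 0.02/(0.672×11.9) = 0.002501 K/W
R_stud  = 0.08/(0.139×0.084×11.9) = 0.5758 K/W
R_cav   = 0.08/(0.0254×0.916×11.9) = 0.2889 K/W
1/R_core = 1/R_stud + 1/R_cav → R_core = 0.1924 K/W
R_outer = 0.02/(0.148×11.9) = 0.01136 K/W
R_total = 0.2063 K/W
Q = ΔT/R_total = 31/0.2063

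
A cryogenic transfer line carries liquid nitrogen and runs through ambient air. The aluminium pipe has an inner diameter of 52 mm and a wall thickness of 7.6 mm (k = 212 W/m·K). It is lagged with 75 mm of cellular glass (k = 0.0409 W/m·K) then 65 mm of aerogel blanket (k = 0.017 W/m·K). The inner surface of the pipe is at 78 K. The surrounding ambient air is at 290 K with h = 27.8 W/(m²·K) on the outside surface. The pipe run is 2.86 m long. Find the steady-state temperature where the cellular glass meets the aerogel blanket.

T ≈ 186 K

Treating each annulus and film as a series resistance:
R_aluminium pipe wall = ln(33.6/26)/(2π×212×2.86) = 6.731×10^-5 K/W
R_cellular glass = ln(108.6/33.6)/(2π×0.0409×2.86) = 1.596 K/W
R_aerogel blanket = ln(173.6/108.6)/(2π×0.017×2.86) = 1.536 K/W
R_outer film = 1/(h_o·2πr_oL) = 1/(27.8×2π×0.1736×2.86) = 0.01153 K/W
R_total = 3.143 K/W
Q = ΔT/R_total = 212/3.143
Q = 67.4 W
T_interface = T_inner + Q·ΣR(inner→interface) = 78 + 67.4×1.596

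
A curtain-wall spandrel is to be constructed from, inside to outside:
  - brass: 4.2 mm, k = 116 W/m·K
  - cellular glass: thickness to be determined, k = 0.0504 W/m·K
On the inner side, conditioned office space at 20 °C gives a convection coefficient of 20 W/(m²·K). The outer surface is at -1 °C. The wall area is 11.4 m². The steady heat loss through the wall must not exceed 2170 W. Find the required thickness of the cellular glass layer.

L ≈ 3.04 mm

Model the wall as resistances in series:
R_inner film = 1/(h_i·A) = 1/(20×11.4) = 0.004386 K/W
R_brass = L/(kA) = 0.0042/(116×11.4) = 3.176×10^-6 K/W
Sum of the known resistances R_other = 0.004389 K/W
Required total resistance R_tot = ΔT/Q_allow = 21/2170 = 0.009677 K/W
R_cellular glass = R_tot − R_other = 0.005288 K/W
L = R·k·A = 0.005288×0.0504×11.4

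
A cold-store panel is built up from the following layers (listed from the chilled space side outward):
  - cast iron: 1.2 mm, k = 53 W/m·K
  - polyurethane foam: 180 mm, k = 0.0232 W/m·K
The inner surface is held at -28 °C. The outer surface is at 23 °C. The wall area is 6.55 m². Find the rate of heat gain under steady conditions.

Q ≈ 43.1 W

Model the wall as resistances in series:
R_cast iron = L/(kA) = 0.0012/(53×6.55) = 3.457×10^-6 K/W
R_polyurethane foam = L/(kA) = 0.18/(0.0232×6.55) = 1.185 K/W
R_total = 1.185 K/W
Q = ΔT / R_total = 51 / 1.185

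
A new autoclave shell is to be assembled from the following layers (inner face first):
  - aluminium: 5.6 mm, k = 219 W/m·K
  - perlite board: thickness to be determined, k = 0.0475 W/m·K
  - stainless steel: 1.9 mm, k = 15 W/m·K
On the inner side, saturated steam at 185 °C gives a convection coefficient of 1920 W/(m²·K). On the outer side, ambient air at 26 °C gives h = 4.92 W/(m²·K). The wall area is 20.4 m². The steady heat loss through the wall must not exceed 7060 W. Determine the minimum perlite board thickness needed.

Series thermal resistances:
R_inner film = 1/(h_i·A) = 1/(1920×20.4) = 2.553×10^-5 K/W
R_aluminium = L/(kA) = 0.0056/(219×20.4) = 1.253×10^-6 K/W
R_stainless steel = L/(kA) = 0.0019/(15×20.4) = 6.209×10^-6 K/W
R_outer film = 1/(h_o·A) = 1/(4.92×20.4) = 0.009963 K/W
Sum of the known resistances R_other = 0.009996 K/W
Required total resistance R_tot = ΔT/Q_allow = 159/7060 = 0.02252 K/W
R_perlite board = R_tot − R_other = 0.01252 K/W
L = R·k·A = 0.01252×0.0475×20.4

L ≈ 12.1 mm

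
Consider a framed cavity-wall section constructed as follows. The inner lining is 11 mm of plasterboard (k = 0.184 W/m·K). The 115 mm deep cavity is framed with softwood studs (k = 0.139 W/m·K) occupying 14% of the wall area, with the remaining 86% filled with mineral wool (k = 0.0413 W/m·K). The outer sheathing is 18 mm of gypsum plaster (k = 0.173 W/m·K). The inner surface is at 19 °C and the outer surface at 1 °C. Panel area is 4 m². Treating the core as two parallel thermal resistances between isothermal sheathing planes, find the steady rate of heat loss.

Q ≈ 31.9 W

Sheathing layers in series; stud and cavity paths in parallel between them.
R_inner = 0.011/(0.184×4) = 0.01495 K/W
R_stud  = 0.115/(0.139×0.14×4) = 1.477 K/W
R_cav   = 0.115/(0.0413×0.86×4) = 0.8094 K/W
1/R_core = 1/R_stud + 1/R_cav → R_core = 0.5229 K/W
R_outer = 0.018/(0.173×4) = 0.02601 K/W
R_total = 0.5639 K/W
Q = ΔT/R_total = 18/0.5639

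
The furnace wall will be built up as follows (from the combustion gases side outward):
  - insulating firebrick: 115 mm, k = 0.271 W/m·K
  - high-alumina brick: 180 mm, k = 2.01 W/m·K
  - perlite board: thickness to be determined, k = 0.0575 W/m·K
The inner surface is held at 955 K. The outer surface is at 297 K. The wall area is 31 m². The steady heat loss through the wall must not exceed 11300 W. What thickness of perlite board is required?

Thermal resistances in series:
R_insulating firebrick = L/(kA) = 0.115/(0.271×31) = 0.01369 K/W
R_high-alumina brick = L/(kA) = 0.18/(2.01×31) = 0.002889 K/W
Sum of the known resistances R_other = 0.01658 K/W
Required total resistance R_tot = ΔT/Q_allow = 658/11300 = 0.05823 K/W
R_perlite board = R_tot − R_other = 0.04165 K/W
L = R·k·A = 0.04165×0.0575×31

L ≈ 74.2 mm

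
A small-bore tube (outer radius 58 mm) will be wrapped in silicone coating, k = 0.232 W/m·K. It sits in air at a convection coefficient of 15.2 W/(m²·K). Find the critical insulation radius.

r_cr ≈ 15.3 mm

For a cylinder r_cr = k/h = 0.232/15.2
r_cr = 15.3 mm; since the bare radius (58 mm) is above r_cr, any added insulation will reduce heat loss.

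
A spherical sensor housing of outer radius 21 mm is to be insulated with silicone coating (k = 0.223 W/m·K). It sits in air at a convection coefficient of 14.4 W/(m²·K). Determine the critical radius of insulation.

For a sphere r_cr = 2k/h = 2×0.223/14.4
r_cr = 31 mm; since the bare radius (21 mm) is below r_cr, adding a thin layer of insulation will *increase* heat loss.

r_cr ≈ 31 mm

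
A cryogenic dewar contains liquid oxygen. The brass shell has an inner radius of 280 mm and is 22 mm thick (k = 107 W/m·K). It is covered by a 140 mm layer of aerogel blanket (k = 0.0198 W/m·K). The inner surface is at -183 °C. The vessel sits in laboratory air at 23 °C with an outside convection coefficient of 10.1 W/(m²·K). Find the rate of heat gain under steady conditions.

Q ≈ 48.4 W

Each spherical layer contributes R = (1/r_i − 1/r_o)/(4πk):
R_brass shell = (1/0.28 − 1/0.302)/(4π×107) = 1.935×10^-4 K/W
R_aerogel blanket = (1/0.302 − 1/0.442)/(4π×0.0198) = 4.215 K/W
R_outer film = 1/(h·4πr_o²) = 1/(10.1×4π×0.442²) = 0.04033 K/W
R_total = 4.256 K/W
Q = ΔT/R_total = 206/4.256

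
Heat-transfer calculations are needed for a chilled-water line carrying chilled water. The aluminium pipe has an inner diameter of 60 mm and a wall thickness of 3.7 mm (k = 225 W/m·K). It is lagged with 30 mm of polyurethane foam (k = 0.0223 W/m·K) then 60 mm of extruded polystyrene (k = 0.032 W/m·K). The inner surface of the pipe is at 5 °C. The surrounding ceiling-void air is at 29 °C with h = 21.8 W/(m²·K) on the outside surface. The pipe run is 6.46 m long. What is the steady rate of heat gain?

Cylindrical conduction, so R = ln(r₂/r₁)/(2πkL) per layer, in series:
R_aluminium pipe wall = ln(33.7/30)/(2π×225×6.46) = 1.273×10^-5 K/W
R_polyurethane foam = ln(63.7/33.7)/(2π×0.0223×6.46) = 0.7034 K/W
R_extruded polystyrene = ln(123.7/63.7)/(2π×0.032×6.46) = 0.511 K/W
R_outer film = 1/(h_o·2πr_oL) = 1/(21.8×2π×0.1237×6.46) = 0.009136 K/W
R_total = 1.224 K/W
Q = ΔT/R_total = 24/1.224

Q ≈ 19.6 W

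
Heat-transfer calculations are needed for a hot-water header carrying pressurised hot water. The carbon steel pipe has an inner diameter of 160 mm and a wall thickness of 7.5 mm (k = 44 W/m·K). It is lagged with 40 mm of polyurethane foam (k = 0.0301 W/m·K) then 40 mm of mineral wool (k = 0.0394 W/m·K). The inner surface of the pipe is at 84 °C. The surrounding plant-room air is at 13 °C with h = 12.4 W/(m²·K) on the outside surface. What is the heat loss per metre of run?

q′ ≈ 22.4 W/m

For a radial system each layer contributes R = ln(r_out/r_in)/(2πkL); films add R = 1/(hA).
R_carbon steel pipe wall = ln(87.5/80)/(2π×44×1) = 3.241×10^-4 K/W
R_polyurethane foam = ln(127.5/87.5)/(2π×0.0301×1) = 1.991 K/W
R_mineral wool = ln(167.5/127.5)/(2π×0.0394×1) = 1.102 K/W
R_outer film = 1/(h_o·2πr_oL) = 1/(12.4×2π×0.1675×1) = 0.07663 K/W
R_total = 3.17 K/W
Q = ΔT/R_total = 71/3.17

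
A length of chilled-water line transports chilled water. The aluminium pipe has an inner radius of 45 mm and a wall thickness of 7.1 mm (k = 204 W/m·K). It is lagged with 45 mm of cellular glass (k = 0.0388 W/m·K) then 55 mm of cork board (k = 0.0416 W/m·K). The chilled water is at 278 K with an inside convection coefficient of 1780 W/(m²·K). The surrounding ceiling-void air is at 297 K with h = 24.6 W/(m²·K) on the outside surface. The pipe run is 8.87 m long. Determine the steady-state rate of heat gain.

For a radial system each layer contributes R = ln(r_out/r_in)/(2πkL); films add R = 1/(hA).
R_inner film = 1/(h_i·2πr₁L) = 1/(1780×2π×0.045×8.87) = 2.24×10^-4 K/W
R_aluminium pipe wall = ln(52.1/45)/(2π×204×8.87) = 1.289×10^-5 K/W
R_cellular glass = ln(97.1/52.1)/(2π×0.0388×8.87) = 0.2879 K/W
R_cork board = ln(152.1/97.1)/(2π×0.0416×8.87) = 0.1936 K/W
R_outer film = 1/(h_o·2πr_oL) = 1/(24.6×2π×0.1521×8.87) = 0.004795 K/W
R_total = 0.4865 K/W
Q = ΔT/R_total = 19/0.4865

Q ≈ 39.1 W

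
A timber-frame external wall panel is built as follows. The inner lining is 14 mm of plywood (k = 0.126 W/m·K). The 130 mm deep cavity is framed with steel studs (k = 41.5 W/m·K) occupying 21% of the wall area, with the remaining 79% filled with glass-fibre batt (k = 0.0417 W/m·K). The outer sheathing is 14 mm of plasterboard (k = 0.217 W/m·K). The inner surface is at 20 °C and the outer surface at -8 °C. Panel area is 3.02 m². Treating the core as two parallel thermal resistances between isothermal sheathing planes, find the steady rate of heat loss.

Sheathing layers in series; stud and cavity paths in parallel between them.
R_inner = 0.014/(0.126×3.02) = 0.03679 K/W
R_stud  = 0.13/(41.5×0.21×3.02) = 0.004939 K/W
R_cav   = 0.13/(0.0417×0.79×3.02) = 1.307 K/W
1/R_core = 1/R_stud + 1/R_cav → R_core = 0.004921 K/W
R_outer = 0.014/(0.217×3.02) = 0.02136 K/W
R_total = 0.06308 K/W
Q = ΔT/R_total = 28/0.06308

Q ≈ 444 W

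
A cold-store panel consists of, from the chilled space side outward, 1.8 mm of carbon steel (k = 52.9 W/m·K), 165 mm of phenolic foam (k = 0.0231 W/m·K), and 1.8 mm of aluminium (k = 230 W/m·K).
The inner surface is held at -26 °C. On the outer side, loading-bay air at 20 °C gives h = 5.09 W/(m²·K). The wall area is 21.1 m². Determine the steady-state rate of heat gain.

Series thermal resistances:
R_carbon steel = L/(kA) = 0.0018/(52.9×21.1) = 1.613×10^-6 K/W
R_phenolic foam = L/(kA) = 0.165/(0.0231×21.1) = 0.3385 K/W
R_aluminium = L/(kA) = 0.0018/(230×21.1) = 3.709×10^-7 K/W
R_outer film = 1/(h_o·A) = 1/(5.09×21.1) = 0.009311 K/W
R_total = 0.3478 K/W
Q = ΔT / R_total = 46 / 0.3478

Q ≈ 132 W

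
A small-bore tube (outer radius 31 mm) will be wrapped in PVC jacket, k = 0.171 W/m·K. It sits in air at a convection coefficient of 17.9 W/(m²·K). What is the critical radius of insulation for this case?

For a cylinder r_cr = k/h = 0.171/17.9
r_cr = 9.55 mm; since the bare radius (31 mm) is above r_cr, any added insulation will reduce heat loss.

r_cr ≈ 9.55 mm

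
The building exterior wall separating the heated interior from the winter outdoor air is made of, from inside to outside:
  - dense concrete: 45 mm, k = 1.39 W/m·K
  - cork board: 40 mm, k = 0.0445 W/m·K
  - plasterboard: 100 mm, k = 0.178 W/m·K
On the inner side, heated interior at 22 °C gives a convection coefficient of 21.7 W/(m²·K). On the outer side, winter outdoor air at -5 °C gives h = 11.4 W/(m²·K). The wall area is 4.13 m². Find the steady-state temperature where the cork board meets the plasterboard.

T ≈ 5.78 °C

Using the resistance-network approach (series):
R_inner film = 1/(h_i·A) = 1/(21.7×4.13) = 0.01116 K/W
R_dense concrete = L/(kA) = 0.045/(1.39×4.13) = 0.007839 K/W
R_cork board = L/(kA) = 0.04/(0.0445×4.13) = 0.2176 K/W
R_plasterboard = L/(kA) = 0.1/(0.178×4.13) = 0.136 K/W
R_outer film = 1/(h_o·A) = 1/(11.4×4.13) = 0.02124 K/W
R_total = 0.3939 K/W;  Q = ΔT/R_total = 27/0.3939 = 68.54 W
T_interface = T_inner − Q·ΣR(inner→interface) = 22 − 68.5×0.2366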